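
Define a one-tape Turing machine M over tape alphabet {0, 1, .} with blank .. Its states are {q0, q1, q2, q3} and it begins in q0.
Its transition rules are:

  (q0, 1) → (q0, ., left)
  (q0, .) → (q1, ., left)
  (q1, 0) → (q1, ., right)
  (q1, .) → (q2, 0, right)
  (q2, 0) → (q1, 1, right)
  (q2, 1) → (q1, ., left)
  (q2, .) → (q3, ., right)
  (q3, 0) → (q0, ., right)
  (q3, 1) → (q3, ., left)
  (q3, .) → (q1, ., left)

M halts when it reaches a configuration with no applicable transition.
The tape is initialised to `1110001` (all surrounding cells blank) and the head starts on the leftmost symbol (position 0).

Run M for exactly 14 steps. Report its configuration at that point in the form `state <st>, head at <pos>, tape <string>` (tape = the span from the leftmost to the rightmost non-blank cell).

q0 | ..[1]110001   read 1 → write ., move left, go to q0
q0 | .[.].110001   read . → write ., move left, go to q1
q1 | [.]..110001   read . → write 0, move right, go to q2
q2 | 0[.].110001   read . → write ., move right, go to q3
q3 | 0.[.]110001   read . → write ., move left, go to q1
q1 | 0[.].110001   read . → write 0, move right, go to q2
q2 | 00[.]110001   read . → write ., move right, go to q3
q3 | 00.[1]10001   read 1 → write ., move left, go to q3
q3 | 00[.].10001   read . → write ., move left, go to q1
q1 | 0[0]..10001   read 0 → write ., move right, go to q1
q1 | 0.[.].10001   read . → write 0, move right, go to q2
q2 | 0.0[.]10001   read . → write ., move right, go to q3
q3 | 0.0.[1]0001   read 1 → write ., move left, go to q3
q3 | 0.0[.].0001   read . → write ., move left, go to q1
q1 | 0.[0]..0001
After 14 steps: state q1, head at 0, tape 0.0..0001.

state q1, head at 0, tape 0.0..0001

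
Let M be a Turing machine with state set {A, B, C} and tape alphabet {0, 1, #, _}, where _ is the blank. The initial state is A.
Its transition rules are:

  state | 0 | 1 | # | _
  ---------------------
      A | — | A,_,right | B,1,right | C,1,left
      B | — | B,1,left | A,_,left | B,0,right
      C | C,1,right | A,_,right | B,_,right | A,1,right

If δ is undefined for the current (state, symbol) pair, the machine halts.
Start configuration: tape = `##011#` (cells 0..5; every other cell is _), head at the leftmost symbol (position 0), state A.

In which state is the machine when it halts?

A

A | [#]#011#   read # → write 1, move right, go to B
B | 1[#]011#   read # → write _, move left, go to A
A | [1]_011#   read 1 → write _, move right, go to A
A | _[_]011#   read _ → write 1, move left, go to C
C | [_]1011#   read _ → write 1, move right, go to A
A | 1[1]011#   read 1 → write _, move right, go to A
A | 1_[0]11#
No transition is defined for (A, 0); M halts in state A.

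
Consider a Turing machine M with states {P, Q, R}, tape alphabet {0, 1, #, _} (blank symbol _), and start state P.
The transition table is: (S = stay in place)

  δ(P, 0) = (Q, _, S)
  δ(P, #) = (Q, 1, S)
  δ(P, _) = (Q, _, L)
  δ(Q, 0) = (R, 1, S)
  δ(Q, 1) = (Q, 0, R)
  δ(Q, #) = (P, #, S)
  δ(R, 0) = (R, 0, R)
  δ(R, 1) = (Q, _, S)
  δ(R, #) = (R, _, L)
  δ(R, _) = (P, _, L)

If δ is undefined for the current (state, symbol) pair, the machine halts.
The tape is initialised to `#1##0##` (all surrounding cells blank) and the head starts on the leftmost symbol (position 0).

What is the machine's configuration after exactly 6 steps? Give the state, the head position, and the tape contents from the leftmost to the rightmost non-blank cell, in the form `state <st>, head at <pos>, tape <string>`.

P | [#]1##0##   read # → write 1, move S, go to Q
Q | [1]1##0##   read 1 → write 0, move R, go to Q
Q | 0[1]##0##   read 1 → write 0, move R, go to Q
Q | 00[#]#0##   read # → write #, move S, go to P
P | 00[#]#0##   read # → write 1, move S, go to Q
Q | 00[1]#0##   read 1 → write 0, move R, go to Q
Q | 000[#]0##
After 6 steps: state Q, head at 3, tape 000#0##.

state Q, head at 3, tape 000#0##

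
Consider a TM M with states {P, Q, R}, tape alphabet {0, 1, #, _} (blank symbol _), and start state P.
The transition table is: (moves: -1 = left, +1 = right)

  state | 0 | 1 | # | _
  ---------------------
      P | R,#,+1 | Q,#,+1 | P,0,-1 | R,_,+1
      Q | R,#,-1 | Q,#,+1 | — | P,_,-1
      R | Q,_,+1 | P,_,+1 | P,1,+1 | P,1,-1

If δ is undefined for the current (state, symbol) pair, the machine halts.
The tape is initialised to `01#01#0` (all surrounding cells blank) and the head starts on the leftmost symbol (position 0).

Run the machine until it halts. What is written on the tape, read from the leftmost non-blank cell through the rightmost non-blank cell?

state=P head=0 tape=[0]1#01#0   (P,0)→(R,#,+1)
state=R head=1 tape=#[1]#01#0   (R,1)→(P,_,+1)
state=P head=2 tape=#_[#]01#0   (P,#)→(P,0,-1)
state=P head=1 tape=#[_]001#0   (P,_)→(R,_,+1)
state=R head=2 tape=#_[0]01#0   (R,0)→(Q,_,+1)
state=Q head=3 tape=#__[0]1#0   (Q,0)→(R,#,-1)
state=R head=2 tape=#_[_]#1#0   (R,_)→(P,1,-1)
state=P head=1 tape=#[_]1#1#0   (P,_)→(R,_,+1)
state=R head=2 tape=#_[1]#1#0   (R,1)→(P,_,+1)
state=P head=3 tape=#__[#]1#0   (P,#)→(P,0,-1)
state=P head=2 tape=#_[_]01#0   (P,_)→(R,_,+1)
state=R head=3 tape=#__[0]1#0   (R,0)→(Q,_,+1)
state=Q head=4 tape=#___[1]#0   (Q,1)→(Q,#,+1)
state=Q head=5 tape=#___#[#]0
The non-blank tape span at halt is #___##0.

#___##0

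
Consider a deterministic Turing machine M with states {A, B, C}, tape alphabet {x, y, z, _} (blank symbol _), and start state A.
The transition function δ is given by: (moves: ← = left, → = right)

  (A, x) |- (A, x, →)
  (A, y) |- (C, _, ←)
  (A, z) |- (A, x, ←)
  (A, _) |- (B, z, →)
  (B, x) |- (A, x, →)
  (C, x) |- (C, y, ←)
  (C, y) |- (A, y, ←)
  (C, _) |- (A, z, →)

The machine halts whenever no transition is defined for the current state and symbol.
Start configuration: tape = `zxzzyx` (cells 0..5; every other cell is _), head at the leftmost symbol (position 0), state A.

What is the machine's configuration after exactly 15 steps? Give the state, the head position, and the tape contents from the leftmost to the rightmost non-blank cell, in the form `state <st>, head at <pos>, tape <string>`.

state C, head at -1, tape zyyyy_x

state=A head=0 tape=_[z]xzzyx   (A,z)→(A,x,←)
state=A head=-1 tape=[_]xxzzyx   (A,_)→(B,z,→)
state=B head=0 tape=z[x]xzzyx   (B,x)→(A,x,→)
state=A head=1 tape=zx[x]zzyx   (A,x)→(A,x,→)
state=A head=2 tape=zxx[z]zyx   (A,z)→(A,x,←)
state=A head=1 tape=zx[x]xzyx   (A,x)→(A,x,→)
state=A head=2 tape=zxx[x]zyx   (A,x)→(A,x,→)
state=A head=3 tape=zxxx[z]yx   (A,z)→(A,x,←)
state=A head=2 tape=zxx[x]xyx   (A,x)→(A,x,→)
state=A head=3 tape=zxxx[x]yx   (A,x)→(A,x,→)
state=A head=4 tape=zxxxx[y]x   (A,y)→(C,_,←)
state=C head=3 tape=zxxx[x]_x   (C,x)→(C,y,←)
state=C head=2 tape=zxx[x]y_x   (C,x)→(C,y,←)
state=C head=1 tape=zx[x]yy_x   (C,x)→(C,y,←)
state=C head=0 tape=z[x]yyy_x   (C,x)→(C,y,←)
state=C head=-1 tape=[z]yyyy_x
After 15 steps: state C, head at -1, tape zyyyy_x.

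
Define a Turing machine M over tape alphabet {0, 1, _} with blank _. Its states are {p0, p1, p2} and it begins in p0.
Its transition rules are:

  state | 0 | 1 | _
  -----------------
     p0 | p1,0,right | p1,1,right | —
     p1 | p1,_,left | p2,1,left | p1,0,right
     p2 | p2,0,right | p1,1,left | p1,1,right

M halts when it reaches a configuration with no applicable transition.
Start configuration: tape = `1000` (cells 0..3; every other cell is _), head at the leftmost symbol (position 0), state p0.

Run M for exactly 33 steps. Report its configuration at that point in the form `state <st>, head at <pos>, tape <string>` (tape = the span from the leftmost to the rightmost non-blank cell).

state p2, head at -1, tape 000011_00

p0 | _____[1]000   read 1 → write 1, move right, go to p1
p1 | _____1[0]00   read 0 → write _, move left, go to p1
p1 | _____[1]_00   read 1 → write 1, move left, go to p2
p2 | ____[_]1_00   read _ → write 1, move right, go to p1
p1 | ____1[1]_00   read 1 → write 1, move left, go to p2
p2 | ____[1]1_00   read 1 → write 1, move left, go to p1
p1 | ___[_]11_00   read _ → write 0, move right, go to p1
p1 | ___0[1]1_00   read 1 → write 1, move left, go to p2
p2 | ___[0]11_00   read 0 → write 0, move right, go to p2
p2 | ___0[1]1_00   read 1 → write 1, move left, go to p1
p1 | ___[0]11_00   read 0 → write _, move left, go to p1
p1 | __[_]_11_00   read _ → write 0, move right, go to p1
p1 | __0[_]11_00   read _ → write 0, move right, go to p1
p1 | __00[1]1_00   read 1 → write 1, move left, go to p2
p2 | __0[0]11_00   read 0 → write 0, move right, go to p2
p2 | __00[1]1_00   read 1 → write 1, move left, go to p1
p1 | __0[0]11_00   read 0 → write _, move left, go to p1
p1 | __[0]_11_00   read 0 → write _, move left, go to p1
p1 | _[_]__11_00   read _ → write 0, move right, go to p1
p1 | _0[_]_11_00   read _ → write 0, move right, go to p1
p1 | _00[_]11_00   read _ → write 0, move right, go to p1
p1 | _000[1]1_00   read 1 → write 1, move left, go to p2
p2 | _00[0]11_00   read 0 → write 0, move right, go to p2
p2 | _000[1]1_00   read 1 → write 1, move left, go to p1
p1 | _00[0]11_00   read 0 → write _, move left, go to p1
p1 | _0[0]_11_00   read 0 → write _, move left, go to p1
p1 | _[0]__11_00   read 0 → write _, move left, go to p1
p1 | [_]___11_00   read _ → write 0, move right, go to p1
p1 | 0[_]__11_00   read _ → write 0, move right, go to p1
p1 | 00[_]_11_00   read _ → write 0, move right, go to p1
p1 | 000[_]11_00   read _ → write 0, move right, go to p1
p1 | 0000[1]1_00   read 1 → write 1, move left, go to p2
p2 | 000[0]11_00   read 0 → write 0, move right, go to p2
p2 | 0000[1]1_00
After 33 steps: state p2, head at -1, tape 000011_00.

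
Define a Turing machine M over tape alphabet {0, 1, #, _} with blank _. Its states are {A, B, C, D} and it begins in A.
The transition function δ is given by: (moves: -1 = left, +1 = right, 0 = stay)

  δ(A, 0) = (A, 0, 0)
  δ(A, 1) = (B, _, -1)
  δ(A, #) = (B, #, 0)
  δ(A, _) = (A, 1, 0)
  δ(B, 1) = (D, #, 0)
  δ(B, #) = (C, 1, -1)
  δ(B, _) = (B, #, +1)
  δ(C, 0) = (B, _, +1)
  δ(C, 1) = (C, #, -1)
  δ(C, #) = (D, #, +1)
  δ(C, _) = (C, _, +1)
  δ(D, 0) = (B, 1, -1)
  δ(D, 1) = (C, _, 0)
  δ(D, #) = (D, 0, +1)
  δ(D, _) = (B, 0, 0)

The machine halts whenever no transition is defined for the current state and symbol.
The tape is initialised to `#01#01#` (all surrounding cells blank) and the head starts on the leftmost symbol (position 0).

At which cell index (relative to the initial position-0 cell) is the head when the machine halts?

3

state=A head=0 tape=_[#]01#01#   (A,#)→(B,#,0)
state=B head=0 tape=_[#]01#01#   (B,#)→(C,1,-1)
state=C head=-1 tape=[_]101#01#   (C,_)→(C,_,+1)
state=C head=0 tape=_[1]01#01#   (C,1)→(C,#,-1)
state=C head=-1 tape=[_]#01#01#   (C,_)→(C,_,+1)
state=C head=0 tape=_[#]01#01#   (C,#)→(D,#,+1)
state=D head=1 tape=_#[0]1#01#   (D,0)→(B,1,-1)
state=B head=0 tape=_[#]11#01#   (B,#)→(C,1,-1)
state=C head=-1 tape=[_]111#01#   (C,_)→(C,_,+1)
state=C head=0 tape=_[1]11#01#   (C,1)→(C,#,-1)
state=C head=-1 tape=[_]#11#01#   (C,_)→(C,_,+1)
state=C head=0 tape=_[#]11#01#   (C,#)→(D,#,+1)
state=D head=1 tape=_#[1]1#01#   (D,1)→(C,_,0)
state=C head=1 tape=_#[_]1#01#   (C,_)→(C,_,+1)
state=C head=2 tape=_#_[1]#01#   (C,1)→(C,#,-1)
state=C head=1 tape=_#[_]##01#   (C,_)→(C,_,+1)
state=C head=2 tape=_#_[#]#01#   (C,#)→(D,#,+1)
state=D head=3 tape=_#_#[#]01#   (D,#)→(D,0,+1)
state=D head=4 tape=_#_#0[0]1#   (D,0)→(B,1,-1)
state=B head=3 tape=_#_#[0]11#
At halt the head is at cell 3.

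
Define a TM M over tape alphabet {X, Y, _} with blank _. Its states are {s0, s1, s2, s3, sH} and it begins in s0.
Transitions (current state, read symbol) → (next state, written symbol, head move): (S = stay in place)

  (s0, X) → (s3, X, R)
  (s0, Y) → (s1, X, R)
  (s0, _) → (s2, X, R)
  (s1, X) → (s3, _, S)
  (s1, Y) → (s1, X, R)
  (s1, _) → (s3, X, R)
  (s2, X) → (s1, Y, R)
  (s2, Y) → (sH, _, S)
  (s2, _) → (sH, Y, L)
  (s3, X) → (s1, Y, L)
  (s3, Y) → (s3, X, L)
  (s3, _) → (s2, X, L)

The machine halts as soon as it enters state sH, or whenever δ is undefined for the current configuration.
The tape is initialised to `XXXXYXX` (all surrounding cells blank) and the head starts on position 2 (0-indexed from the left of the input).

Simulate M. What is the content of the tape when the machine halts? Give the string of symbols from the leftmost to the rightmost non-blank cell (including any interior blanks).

s0 | XX[X]XYXX   read X → write X, move R, go to s3
s3 | XXX[X]YXX   read X → write Y, move L, go to s1
s1 | XX[X]YYXX   read X → write _, move S, go to s3
s3 | XX[_]YYXX   read _ → write X, move L, go to s2
s2 | X[X]XYYXX   read X → write Y, move R, go to s1
s1 | XY[X]YYXX   read X → write _, move S, go to s3
s3 | XY[_]YYXX   read _ → write X, move L, go to s2
s2 | X[Y]XYYXX   read Y → write _, move S, go to sH
sH | X[_]XYYXX
The non-blank tape span at halt is X_XYYXX.

X_XYYXX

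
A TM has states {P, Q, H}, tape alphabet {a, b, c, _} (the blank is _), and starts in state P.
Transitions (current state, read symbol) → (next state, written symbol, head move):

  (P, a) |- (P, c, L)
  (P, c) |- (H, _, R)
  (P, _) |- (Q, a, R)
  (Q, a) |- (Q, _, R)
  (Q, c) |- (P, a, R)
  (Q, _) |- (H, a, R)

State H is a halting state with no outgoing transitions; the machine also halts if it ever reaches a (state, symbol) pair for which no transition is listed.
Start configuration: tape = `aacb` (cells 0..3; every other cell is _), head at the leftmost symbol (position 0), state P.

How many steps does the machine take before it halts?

9

state=P head=0 tape=__[a]acb   (P,a)→(P,c,L)
state=P head=-1 tape=_[_]cacb   (P,_)→(Q,a,R)
state=Q head=0 tape=_a[c]acb   (Q,c)→(P,a,R)
state=P head=1 tape=_aa[a]cb   (P,a)→(P,c,L)
state=P head=0 tape=_a[a]ccb   (P,a)→(P,c,L)
state=P head=-1 tape=_[a]cccb   (P,a)→(P,c,L)
state=P head=-2 tape=[_]ccccb   (P,_)→(Q,a,R)
state=Q head=-1 tape=a[c]cccb   (Q,c)→(P,a,R)
state=P head=0 tape=aa[c]ccb   (P,c)→(H,_,R)
state=H head=1 tape=aa_[c]cb
M halts after 9 transitions.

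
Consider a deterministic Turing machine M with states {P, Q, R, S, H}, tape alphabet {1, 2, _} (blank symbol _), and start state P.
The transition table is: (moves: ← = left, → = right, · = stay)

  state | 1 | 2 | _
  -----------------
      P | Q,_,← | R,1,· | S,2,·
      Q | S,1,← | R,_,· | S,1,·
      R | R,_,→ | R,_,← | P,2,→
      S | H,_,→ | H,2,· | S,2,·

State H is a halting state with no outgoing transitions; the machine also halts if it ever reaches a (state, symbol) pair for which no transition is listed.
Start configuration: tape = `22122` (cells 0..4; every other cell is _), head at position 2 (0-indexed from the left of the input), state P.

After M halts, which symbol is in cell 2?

2

state=P head=2 tape=22[1]22   (P,1)→(Q,_,←)
state=Q head=1 tape=2[2]_22   (Q,2)→(R,_,·)
state=R head=1 tape=2[_]_22   (R,_)→(P,2,→)
state=P head=2 tape=22[_]22   (P,_)→(S,2,·)
state=S head=2 tape=22[2]22   (S,2)→(H,2,·)
state=H head=2 tape=22[2]22
Cell 2 holds 2 when M halts.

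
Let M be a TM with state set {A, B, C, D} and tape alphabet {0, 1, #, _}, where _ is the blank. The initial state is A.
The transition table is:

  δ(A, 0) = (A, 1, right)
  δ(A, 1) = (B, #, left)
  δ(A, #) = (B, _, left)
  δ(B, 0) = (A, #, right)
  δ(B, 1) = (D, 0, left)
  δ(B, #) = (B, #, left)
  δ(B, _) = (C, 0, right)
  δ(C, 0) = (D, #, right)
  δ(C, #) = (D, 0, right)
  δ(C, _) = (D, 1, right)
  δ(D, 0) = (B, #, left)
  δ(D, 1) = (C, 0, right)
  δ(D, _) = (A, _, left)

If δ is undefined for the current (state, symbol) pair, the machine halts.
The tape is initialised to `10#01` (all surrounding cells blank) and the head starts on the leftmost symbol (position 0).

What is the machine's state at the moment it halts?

A

state=A head=0 tape=__[1]0#01   (A,1)→(B,#,left)
state=B head=-1 tape=_[_]#0#01   (B,_)→(C,0,right)
state=C head=0 tape=_0[#]0#01   (C,#)→(D,0,right)
state=D head=1 tape=_00[0]#01   (D,0)→(B,#,left)
state=B head=0 tape=_0[0]##01   (B,0)→(A,#,right)
state=A head=1 tape=_0#[#]#01   (A,#)→(B,_,left)
state=B head=0 tape=_0[#]_#01   (B,#)→(B,#,left)
state=B head=-1 tape=_[0]#_#01   (B,0)→(A,#,right)
state=A head=0 tape=_#[#]_#01   (A,#)→(B,_,left)
state=B head=-1 tape=_[#]__#01   (B,#)→(B,#,left)
state=B head=-2 tape=[_]#__#01   (B,_)→(C,0,right)
state=C head=-1 tape=0[#]__#01   (C,#)→(D,0,right)
state=D head=0 tape=00[_]_#01   (D,_)→(A,_,left)
state=A head=-1 tape=0[0]__#01   (A,0)→(A,1,right)
state=A head=0 tape=01[_]_#01
No transition is defined for (A, _); M halts in state A.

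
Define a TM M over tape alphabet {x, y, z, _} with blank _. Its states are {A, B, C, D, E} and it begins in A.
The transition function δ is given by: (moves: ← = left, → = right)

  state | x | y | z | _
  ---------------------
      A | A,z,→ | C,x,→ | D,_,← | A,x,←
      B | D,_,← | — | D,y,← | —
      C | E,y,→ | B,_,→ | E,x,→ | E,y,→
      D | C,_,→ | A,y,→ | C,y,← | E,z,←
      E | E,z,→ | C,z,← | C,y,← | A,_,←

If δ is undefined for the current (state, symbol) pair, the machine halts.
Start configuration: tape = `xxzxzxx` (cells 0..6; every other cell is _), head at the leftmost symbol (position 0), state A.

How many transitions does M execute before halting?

A | [x]xzxzxx   read x → write z, move →, go to A
A | z[x]zxzxx   read x → write z, move →, go to A
A | zz[z]xzxx   read z → write _, move ←, go to D
D | z[z]_xzxx   read z → write y, move ←, go to C
C | [z]y_xzxx   read z → write x, move →, go to E
E | x[y]_xzxx   read y → write z, move ←, go to C
C | [x]z_xzxx   read x → write y, move →, go to E
E | y[z]_xzxx   read z → write y, move ←, go to C
C | [y]y_xzxx   read y → write _, move →, go to B
B | _[y]_xzxx
M halts after 9 transitions.

9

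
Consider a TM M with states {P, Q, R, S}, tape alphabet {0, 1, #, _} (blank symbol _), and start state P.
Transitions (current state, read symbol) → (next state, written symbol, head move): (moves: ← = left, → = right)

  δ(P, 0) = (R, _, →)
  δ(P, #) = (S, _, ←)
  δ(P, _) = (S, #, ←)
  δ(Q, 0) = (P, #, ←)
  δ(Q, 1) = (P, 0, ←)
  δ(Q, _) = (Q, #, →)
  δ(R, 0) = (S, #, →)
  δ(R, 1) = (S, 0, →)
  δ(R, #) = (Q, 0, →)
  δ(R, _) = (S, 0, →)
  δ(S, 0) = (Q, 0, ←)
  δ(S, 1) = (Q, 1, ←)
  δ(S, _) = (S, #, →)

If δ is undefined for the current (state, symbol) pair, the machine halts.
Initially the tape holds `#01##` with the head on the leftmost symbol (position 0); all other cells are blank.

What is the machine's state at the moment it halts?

P | _[#]01##   read # → write _, move ←, go to S
S | [_]_01##   read _ → write #, move →, go to S
S | #[_]01##   read _ → write #, move →, go to S
S | ##[0]1##   read 0 → write 0, move ←, go to Q
Q | #[#]01##
No transition is defined for (Q, #); M halts in state Q.

Q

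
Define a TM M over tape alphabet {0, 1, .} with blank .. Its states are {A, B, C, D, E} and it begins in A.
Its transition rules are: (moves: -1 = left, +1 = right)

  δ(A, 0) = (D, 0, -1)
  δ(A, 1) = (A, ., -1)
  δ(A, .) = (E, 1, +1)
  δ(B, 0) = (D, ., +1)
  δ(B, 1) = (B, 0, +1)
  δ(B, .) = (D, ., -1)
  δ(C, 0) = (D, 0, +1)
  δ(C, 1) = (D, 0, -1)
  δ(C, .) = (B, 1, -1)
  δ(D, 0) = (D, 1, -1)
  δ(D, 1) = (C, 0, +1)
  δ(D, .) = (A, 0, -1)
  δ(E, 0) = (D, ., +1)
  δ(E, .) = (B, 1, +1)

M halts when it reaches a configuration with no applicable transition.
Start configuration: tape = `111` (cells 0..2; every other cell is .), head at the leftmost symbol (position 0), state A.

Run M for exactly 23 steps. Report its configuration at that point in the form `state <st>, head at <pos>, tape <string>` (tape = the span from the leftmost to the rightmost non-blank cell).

state A, head at -3, tape 101111

state=A head=0 tape=...[1]11.   (A,1)→(A,.,-1)
state=A head=-1 tape=..[.].11.   (A,.)→(E,1,+1)
state=E head=0 tape=..1[.]11.   (E,.)→(B,1,+1)
state=B head=1 tape=..11[1]1.   (B,1)→(B,0,+1)
state=B head=2 tape=..110[1].   (B,1)→(B,0,+1)
state=B head=3 tape=..1100[.]   (B,.)→(D,.,-1)
state=D head=2 tape=..110[0].   (D,0)→(D,1,-1)
state=D head=1 tape=..11[0]1.   (D,0)→(D,1,-1)
state=D head=0 tape=..1[1]11.   (D,1)→(C,0,+1)
state=C head=1 tape=..10[1]1.   (C,1)→(D,0,-1)
state=D head=0 tape=..1[0]01.   (D,0)→(D,1,-1)
state=D head=-1 tape=..[1]101.   (D,1)→(C,0,+1)
state=C head=0 tape=..0[1]01.   (C,1)→(D,0,-1)
state=D head=-1 tape=..[0]001.   (D,0)→(D,1,-1)
state=D head=-2 tape=.[.]1001.   (D,.)→(A,0,-1)
state=A head=-3 tape=[.]01001.   (A,.)→(E,1,+1)
state=E head=-2 tape=1[0]1001.   (E,0)→(D,.,+1)
state=D head=-1 tape=1.[1]001.   (D,1)→(C,0,+1)
state=C head=0 tape=1.0[0]01.   (C,0)→(D,0,+1)
state=D head=1 tape=1.00[0]1.   (D,0)→(D,1,-1)
state=D head=0 tape=1.0[0]11.   (D,0)→(D,1,-1)
state=D head=-1 tape=1.[0]111.   (D,0)→(D,1,-1)
state=D head=-2 tape=1[.]1111.   (D,.)→(A,0,-1)
state=A head=-3 tape=[1]01111.
After 23 steps: state A, head at -3, tape 101111.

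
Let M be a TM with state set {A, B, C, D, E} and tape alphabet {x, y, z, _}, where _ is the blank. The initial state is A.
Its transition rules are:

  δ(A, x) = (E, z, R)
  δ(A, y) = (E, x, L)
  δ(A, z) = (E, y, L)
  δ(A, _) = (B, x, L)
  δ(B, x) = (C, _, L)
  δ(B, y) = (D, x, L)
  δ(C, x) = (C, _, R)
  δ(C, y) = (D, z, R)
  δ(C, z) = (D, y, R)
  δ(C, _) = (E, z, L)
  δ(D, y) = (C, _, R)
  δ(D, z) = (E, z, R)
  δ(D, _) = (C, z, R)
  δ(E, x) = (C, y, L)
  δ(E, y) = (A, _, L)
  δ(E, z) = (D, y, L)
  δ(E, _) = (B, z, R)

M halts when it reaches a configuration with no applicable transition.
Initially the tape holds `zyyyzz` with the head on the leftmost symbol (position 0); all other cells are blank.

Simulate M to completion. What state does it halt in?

B

state=A head=0 tape=_[z]yyyzz   (A,z)→(E,y,L)
state=E head=-1 tape=[_]yyyyzz   (E,_)→(B,z,R)
state=B head=0 tape=z[y]yyyzz   (B,y)→(D,x,L)
state=D head=-1 tape=[z]xyyyzz   (D,z)→(E,z,R)
state=E head=0 tape=z[x]yyyzz   (E,x)→(C,y,L)
state=C head=-1 tape=[z]yyyyzz   (C,z)→(D,y,R)
state=D head=0 tape=y[y]yyyzz   (D,y)→(C,_,R)
state=C head=1 tape=y_[y]yyzz   (C,y)→(D,z,R)
state=D head=2 tape=y_z[y]yzz   (D,y)→(C,_,R)
state=C head=3 tape=y_z_[y]zz   (C,y)→(D,z,R)
state=D head=4 tape=y_z_z[z]z   (D,z)→(E,z,R)
state=E head=5 tape=y_z_zz[z]   (E,z)→(D,y,L)
state=D head=4 tape=y_z_z[z]y   (D,z)→(E,z,R)
state=E head=5 tape=y_z_zz[y]   (E,y)→(A,_,L)
state=A head=4 tape=y_z_z[z]_   (A,z)→(E,y,L)
state=E head=3 tape=y_z_[z]y_   (E,z)→(D,y,L)
state=D head=2 tape=y_z[_]yy_   (D,_)→(C,z,R)
state=C head=3 tape=y_zz[y]y_   (C,y)→(D,z,R)
state=D head=4 tape=y_zzz[y]_   (D,y)→(C,_,R)
state=C head=5 tape=y_zzz_[_]   (C,_)→(E,z,L)
state=E head=4 tape=y_zzz[_]z   (E,_)→(B,z,R)
state=B head=5 tape=y_zzzz[z]
No transition is defined for (B, z); M halts in state B.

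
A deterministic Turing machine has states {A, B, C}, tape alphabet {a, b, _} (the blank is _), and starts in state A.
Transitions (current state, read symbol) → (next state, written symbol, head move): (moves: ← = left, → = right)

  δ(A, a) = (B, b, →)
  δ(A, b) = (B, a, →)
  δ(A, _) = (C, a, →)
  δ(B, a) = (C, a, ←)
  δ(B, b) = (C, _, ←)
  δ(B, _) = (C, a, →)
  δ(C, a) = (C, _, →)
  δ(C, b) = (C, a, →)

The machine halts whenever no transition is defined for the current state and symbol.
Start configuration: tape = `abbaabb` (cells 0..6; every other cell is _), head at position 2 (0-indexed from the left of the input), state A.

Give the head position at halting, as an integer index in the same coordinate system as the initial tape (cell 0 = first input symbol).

7

state=A head=2 tape=ab[b]aabb_   (A,b)→(B,a,→)
state=B head=3 tape=aba[a]abb_   (B,a)→(C,a,←)
state=C head=2 tape=ab[a]aabb_   (C,a)→(C,_,→)
state=C head=3 tape=ab_[a]abb_   (C,a)→(C,_,→)
state=C head=4 tape=ab__[a]bb_   (C,a)→(C,_,→)
state=C head=5 tape=ab___[b]b_   (C,b)→(C,a,→)
state=C head=6 tape=ab___a[b]_   (C,b)→(C,a,→)
state=C head=7 tape=ab___aa[_]
At halt the head is at cell 7.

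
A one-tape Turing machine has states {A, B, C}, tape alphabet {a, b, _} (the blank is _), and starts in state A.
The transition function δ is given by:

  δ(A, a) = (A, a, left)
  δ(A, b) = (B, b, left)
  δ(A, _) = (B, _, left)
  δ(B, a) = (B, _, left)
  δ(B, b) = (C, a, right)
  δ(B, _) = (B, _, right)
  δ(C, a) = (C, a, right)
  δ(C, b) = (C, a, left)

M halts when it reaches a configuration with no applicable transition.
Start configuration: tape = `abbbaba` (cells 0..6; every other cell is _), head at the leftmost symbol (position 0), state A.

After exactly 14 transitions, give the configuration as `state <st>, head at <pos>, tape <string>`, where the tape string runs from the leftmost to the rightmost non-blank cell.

state=A head=0 tape=__[a]bbbaba   (A,a)→(A,a,left)
state=A head=-1 tape=_[_]abbbaba   (A,_)→(B,_,left)
state=B head=-2 tape=[_]_abbbaba   (B,_)→(B,_,right)
state=B head=-1 tape=_[_]abbbaba   (B,_)→(B,_,right)
state=B head=0 tape=__[a]bbbaba   (B,a)→(B,_,left)
state=B head=-1 tape=_[_]_bbbaba   (B,_)→(B,_,right)
state=B head=0 tape=__[_]bbbaba   (B,_)→(B,_,right)
state=B head=1 tape=___[b]bbaba   (B,b)→(C,a,right)
state=C head=2 tape=___a[b]baba   (C,b)→(C,a,left)
state=C head=1 tape=___[a]ababa   (C,a)→(C,a,right)
state=C head=2 tape=___a[a]baba   (C,a)→(C,a,right)
state=C head=3 tape=___aa[b]aba   (C,b)→(C,a,left)
state=C head=2 tape=___a[a]aaba   (C,a)→(C,a,right)
state=C head=3 tape=___aa[a]aba   (C,a)→(C,a,right)
state=C head=4 tape=___aaa[a]ba
After 14 steps: state C, head at 4, tape aaaaba.

state C, head at 4, tape aaaaba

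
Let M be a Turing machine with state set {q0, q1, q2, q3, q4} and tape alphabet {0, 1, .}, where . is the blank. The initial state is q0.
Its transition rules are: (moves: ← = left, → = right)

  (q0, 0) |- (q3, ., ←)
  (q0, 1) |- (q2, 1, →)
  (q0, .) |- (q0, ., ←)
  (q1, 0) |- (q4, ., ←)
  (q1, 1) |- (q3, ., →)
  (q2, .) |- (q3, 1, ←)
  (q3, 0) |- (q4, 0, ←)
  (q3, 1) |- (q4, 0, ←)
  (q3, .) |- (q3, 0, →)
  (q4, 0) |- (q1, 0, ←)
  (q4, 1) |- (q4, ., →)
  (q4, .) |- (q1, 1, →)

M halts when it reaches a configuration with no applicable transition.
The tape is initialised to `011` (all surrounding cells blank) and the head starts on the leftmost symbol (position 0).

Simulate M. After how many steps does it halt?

7

q0 | ..[0]11   read 0 → write ., move ←, go to q3
q3 | .[.].11   read . → write 0, move →, go to q3
q3 | .0[.]11   read . → write 0, move →, go to q3
q3 | .00[1]1   read 1 → write 0, move ←, go to q4
q4 | .0[0]01   read 0 → write 0, move ←, go to q1
q1 | .[0]001   read 0 → write ., move ←, go to q4
q4 | [.].001   read . → write 1, move →, go to q1
q1 | 1[.]001
M halts after 7 transitions.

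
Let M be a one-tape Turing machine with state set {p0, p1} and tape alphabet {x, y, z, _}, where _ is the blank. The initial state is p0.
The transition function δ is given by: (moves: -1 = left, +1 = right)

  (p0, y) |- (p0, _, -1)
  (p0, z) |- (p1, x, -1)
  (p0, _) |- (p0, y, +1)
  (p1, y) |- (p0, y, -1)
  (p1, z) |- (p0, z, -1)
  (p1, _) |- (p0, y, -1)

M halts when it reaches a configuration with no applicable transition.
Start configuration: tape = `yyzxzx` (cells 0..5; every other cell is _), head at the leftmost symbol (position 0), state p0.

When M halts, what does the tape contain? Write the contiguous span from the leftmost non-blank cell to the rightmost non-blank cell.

yyyyyyxxzx

state=p0 head=0 tape=____[y]yzxzx   (p0,y)→(p0,_,-1)
state=p0 head=-1 tape=___[_]_yzxzx   (p0,_)→(p0,y,+1)
state=p0 head=0 tape=___y[_]yzxzx   (p0,_)→(p0,y,+1)
state=p0 head=1 tape=___yy[y]zxzx   (p0,y)→(p0,_,-1)
state=p0 head=0 tape=___y[y]_zxzx   (p0,y)→(p0,_,-1)
state=p0 head=-1 tape=___[y]__zxzx   (p0,y)→(p0,_,-1)
state=p0 head=-2 tape=__[_]___zxzx   (p0,_)→(p0,y,+1)
state=p0 head=-1 tape=__y[_]__zxzx   (p0,_)→(p0,y,+1)
state=p0 head=0 tape=__yy[_]_zxzx   (p0,_)→(p0,y,+1)
state=p0 head=1 tape=__yyy[_]zxzx   (p0,_)→(p0,y,+1)
state=p0 head=2 tape=__yyyy[z]xzx   (p0,z)→(p1,x,-1)
state=p1 head=1 tape=__yyy[y]xxzx   (p1,y)→(p0,y,-1)
state=p0 head=0 tape=__yy[y]yxxzx   (p0,y)→(p0,_,-1)
state=p0 head=-1 tape=__y[y]_yxxzx   (p0,y)→(p0,_,-1)
state=p0 head=-2 tape=__[y]__yxxzx   (p0,y)→(p0,_,-1)
state=p0 head=-3 tape=_[_]___yxxzx   (p0,_)→(p0,y,+1)
state=p0 head=-2 tape=_y[_]__yxxzx   (p0,_)→(p0,y,+1)
state=p0 head=-1 tape=_yy[_]_yxxzx   (p0,_)→(p0,y,+1)
state=p0 head=0 tape=_yyy[_]yxxzx   (p0,_)→(p0,y,+1)
state=p0 head=1 tape=_yyyy[y]xxzx   (p0,y)→(p0,_,-1)
state=p0 head=0 tape=_yyy[y]_xxzx   (p0,y)→(p0,_,-1)
state=p0 head=-1 tape=_yy[y]__xxzx   (p0,y)→(p0,_,-1)
state=p0 head=-2 tape=_y[y]___xxzx   (p0,y)→(p0,_,-1)
state=p0 head=-3 tape=_[y]____xxzx   (p0,y)→(p0,_,-1)
state=p0 head=-4 tape=[_]_____xxzx   (p0,_)→(p0,y,+1)
state=p0 head=-3 tape=y[_]____xxzx   (p0,_)→(p0,y,+1)
state=p0 head=-2 tape=yy[_]___xxzx   (p0,_)→(p0,y,+1)
state=p0 head=-1 tape=yyy[_]__xxzx   (p0,_)→(p0,y,+1)
state=p0 head=0 tape=yyyy[_]_xxzx   (p0,_)→(p0,y,+1)
state=p0 head=1 tape=yyyyy[_]xxzx   (p0,_)→(p0,y,+1)
state=p0 head=2 tape=yyyyyy[x]xzx
The non-blank tape span at halt is yyyyyyxxzx.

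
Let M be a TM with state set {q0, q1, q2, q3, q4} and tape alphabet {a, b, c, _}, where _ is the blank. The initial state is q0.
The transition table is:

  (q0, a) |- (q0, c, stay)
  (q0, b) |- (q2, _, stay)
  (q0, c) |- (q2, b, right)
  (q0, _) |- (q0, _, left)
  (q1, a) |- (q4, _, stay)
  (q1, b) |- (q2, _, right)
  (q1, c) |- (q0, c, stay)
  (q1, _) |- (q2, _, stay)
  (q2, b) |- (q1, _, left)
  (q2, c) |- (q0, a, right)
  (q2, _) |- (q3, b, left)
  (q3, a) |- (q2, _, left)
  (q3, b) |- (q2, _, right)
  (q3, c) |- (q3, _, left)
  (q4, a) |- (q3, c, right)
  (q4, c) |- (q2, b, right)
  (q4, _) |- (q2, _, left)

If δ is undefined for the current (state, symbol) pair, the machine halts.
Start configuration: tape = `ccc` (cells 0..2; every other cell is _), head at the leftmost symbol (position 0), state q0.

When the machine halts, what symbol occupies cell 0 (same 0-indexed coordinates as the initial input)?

state=q0 head=0 tape=__[c]cc_   (q0,c)→(q2,b,right)
state=q2 head=1 tape=__b[c]c_   (q2,c)→(q0,a,right)
state=q0 head=2 tape=__ba[c]_   (q0,c)→(q2,b,right)
state=q2 head=3 tape=__bab[_]   (q2,_)→(q3,b,left)
state=q3 head=2 tape=__ba[b]b   (q3,b)→(q2,_,right)
state=q2 head=3 tape=__ba_[b]   (q2,b)→(q1,_,left)
state=q1 head=2 tape=__ba[_]_   (q1,_)→(q2,_,stay)
state=q2 head=2 tape=__ba[_]_   (q2,_)→(q3,b,left)
state=q3 head=1 tape=__b[a]b_   (q3,a)→(q2,_,left)
state=q2 head=0 tape=__[b]_b_   (q2,b)→(q1,_,left)
state=q1 head=-1 tape=_[_]__b_   (q1,_)→(q2,_,stay)
state=q2 head=-1 tape=_[_]__b_   (q2,_)→(q3,b,left)
state=q3 head=-2 tape=[_]b__b_
Cell 0 holds _ when M halts.

_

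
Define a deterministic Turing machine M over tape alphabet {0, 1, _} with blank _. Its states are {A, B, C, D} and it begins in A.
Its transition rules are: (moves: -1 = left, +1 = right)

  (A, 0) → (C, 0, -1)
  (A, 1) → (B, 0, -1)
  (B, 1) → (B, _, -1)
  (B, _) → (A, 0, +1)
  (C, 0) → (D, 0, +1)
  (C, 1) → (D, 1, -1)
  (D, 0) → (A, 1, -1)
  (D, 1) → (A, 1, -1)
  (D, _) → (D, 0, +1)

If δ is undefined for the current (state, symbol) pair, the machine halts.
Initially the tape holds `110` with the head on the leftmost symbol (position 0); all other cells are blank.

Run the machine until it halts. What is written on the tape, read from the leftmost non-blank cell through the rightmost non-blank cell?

A | __[1]10   read 1 → write 0, move -1, go to B
B | _[_]010   read _ → write 0, move +1, go to A
A | _0[0]10   read 0 → write 0, move -1, go to C
C | _[0]010   read 0 → write 0, move +1, go to D
D | _0[0]10   read 0 → write 1, move -1, go to A
A | _[0]110   read 0 → write 0, move -1, go to C
C | [_]0110
The non-blank tape span at halt is 0110.

0110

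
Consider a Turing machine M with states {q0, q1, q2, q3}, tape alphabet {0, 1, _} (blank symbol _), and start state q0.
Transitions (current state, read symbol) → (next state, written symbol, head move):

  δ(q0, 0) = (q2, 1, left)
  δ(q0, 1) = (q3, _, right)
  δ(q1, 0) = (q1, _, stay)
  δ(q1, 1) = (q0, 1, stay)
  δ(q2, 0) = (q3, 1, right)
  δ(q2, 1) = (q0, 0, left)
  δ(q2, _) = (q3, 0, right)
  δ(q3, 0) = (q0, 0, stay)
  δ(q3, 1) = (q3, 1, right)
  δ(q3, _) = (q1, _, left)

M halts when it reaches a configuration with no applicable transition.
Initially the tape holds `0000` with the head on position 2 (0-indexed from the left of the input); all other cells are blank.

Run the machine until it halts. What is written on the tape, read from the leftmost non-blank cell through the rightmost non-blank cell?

q0 | 00[0]0_   read 0 → write 1, move left, go to q2
q2 | 0[0]10_   read 0 → write 1, move right, go to q3
q3 | 01[1]0_   read 1 → write 1, move right, go to q3
q3 | 011[0]_   read 0 → write 0, move stay, go to q0
q0 | 011[0]_   read 0 → write 1, move left, go to q2
q2 | 01[1]1_   read 1 → write 0, move left, go to q0
q0 | 0[1]01_   read 1 → write _, move right, go to q3
q3 | 0_[0]1_   read 0 → write 0, move stay, go to q0
q0 | 0_[0]1_   read 0 → write 1, move left, go to q2
q2 | 0[_]11_   read _ → write 0, move right, go to q3
q3 | 00[1]1_   read 1 → write 1, move right, go to q3
q3 | 001[1]_   read 1 → write 1, move right, go to q3
q3 | 0011[_]   read _ → write _, move left, go to q1
q1 | 001[1]_   read 1 → write 1, move stay, go to q0
q0 | 001[1]_   read 1 → write _, move right, go to q3
q3 | 001_[_]   read _ → write _, move left, go to q1
q1 | 001[_]_
The non-blank tape span at halt is 001.

001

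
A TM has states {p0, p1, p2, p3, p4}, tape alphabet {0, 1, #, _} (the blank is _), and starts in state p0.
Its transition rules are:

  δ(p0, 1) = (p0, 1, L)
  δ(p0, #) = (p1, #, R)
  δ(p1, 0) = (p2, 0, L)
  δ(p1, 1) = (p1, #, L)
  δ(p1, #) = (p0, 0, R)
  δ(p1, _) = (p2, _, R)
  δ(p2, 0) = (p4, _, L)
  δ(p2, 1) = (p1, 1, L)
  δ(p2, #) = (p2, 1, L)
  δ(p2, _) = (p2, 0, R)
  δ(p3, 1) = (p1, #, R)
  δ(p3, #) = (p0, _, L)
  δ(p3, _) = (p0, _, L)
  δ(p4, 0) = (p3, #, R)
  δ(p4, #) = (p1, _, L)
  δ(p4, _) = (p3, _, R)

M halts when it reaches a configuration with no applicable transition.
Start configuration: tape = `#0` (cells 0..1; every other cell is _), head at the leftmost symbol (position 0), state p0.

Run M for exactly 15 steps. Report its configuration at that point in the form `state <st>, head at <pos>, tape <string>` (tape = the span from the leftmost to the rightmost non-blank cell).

state=p0 head=0 tape=__[#]0   (p0,#)→(p1,#,R)
state=p1 head=1 tape=__#[0]   (p1,0)→(p2,0,L)
state=p2 head=0 tape=__[#]0   (p2,#)→(p2,1,L)
state=p2 head=-1 tape=_[_]10   (p2,_)→(p2,0,R)
state=p2 head=0 tape=_0[1]0   (p2,1)→(p1,1,L)
state=p1 head=-1 tape=_[0]10   (p1,0)→(p2,0,L)
state=p2 head=-2 tape=[_]010   (p2,_)→(p2,0,R)
state=p2 head=-1 tape=0[0]10   (p2,0)→(p4,_,L)
state=p4 head=-2 tape=[0]_10   (p4,0)→(p3,#,R)
state=p3 head=-1 tape=#[_]10   (p3,_)→(p0,_,L)
state=p0 head=-2 tape=[#]_10   (p0,#)→(p1,#,R)
state=p1 head=-1 tape=#[_]10   (p1,_)→(p2,_,R)
state=p2 head=0 tape=#_[1]0   (p2,1)→(p1,1,L)
state=p1 head=-1 tape=#[_]10   (p1,_)→(p2,_,R)
state=p2 head=0 tape=#_[1]0   (p2,1)→(p1,1,L)
state=p1 head=-1 tape=#[_]10
After 15 steps: state p1, head at -1, tape #_10.

state p1, head at -1, tape #_10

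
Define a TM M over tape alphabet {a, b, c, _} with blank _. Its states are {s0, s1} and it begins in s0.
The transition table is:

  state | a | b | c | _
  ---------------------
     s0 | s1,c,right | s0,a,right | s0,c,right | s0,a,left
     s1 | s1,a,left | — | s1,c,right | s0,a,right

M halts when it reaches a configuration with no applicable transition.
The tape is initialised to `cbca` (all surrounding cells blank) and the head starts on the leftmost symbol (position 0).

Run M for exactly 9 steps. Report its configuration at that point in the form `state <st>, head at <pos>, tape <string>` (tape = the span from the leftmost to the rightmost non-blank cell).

state s1, head at 5, tape caccca

state=s0 head=0 tape=[c]bca__   (s0,c)→(s0,c,right)
state=s0 head=1 tape=c[b]ca__   (s0,b)→(s0,a,right)
state=s0 head=2 tape=ca[c]a__   (s0,c)→(s0,c,right)
state=s0 head=3 tape=cac[a]__   (s0,a)→(s1,c,right)
state=s1 head=4 tape=cacc[_]_   (s1,_)→(s0,a,right)
state=s0 head=5 tape=cacca[_]   (s0,_)→(s0,a,left)
state=s0 head=4 tape=cacc[a]a   (s0,a)→(s1,c,right)
state=s1 head=5 tape=caccc[a]   (s1,a)→(s1,a,left)
state=s1 head=4 tape=cacc[c]a   (s1,c)→(s1,c,right)
state=s1 head=5 tape=caccc[a]
After 9 steps: state s1, head at 5, tape caccca.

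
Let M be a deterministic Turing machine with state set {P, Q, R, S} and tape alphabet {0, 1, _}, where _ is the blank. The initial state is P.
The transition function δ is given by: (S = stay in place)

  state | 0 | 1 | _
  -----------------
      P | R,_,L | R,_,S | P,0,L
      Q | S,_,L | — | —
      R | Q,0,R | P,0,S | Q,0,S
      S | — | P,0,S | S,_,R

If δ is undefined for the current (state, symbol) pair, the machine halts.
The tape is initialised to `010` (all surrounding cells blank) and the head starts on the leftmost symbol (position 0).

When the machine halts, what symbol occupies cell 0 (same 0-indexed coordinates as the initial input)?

_

P | __[0]10   read 0 → write _, move L, go to R
R | _[_]_10   read _ → write 0, move S, go to Q
Q | _[0]_10   read 0 → write _, move L, go to S
S | [_]__10   read _ → write _, move R, go to S
S | _[_]_10   read _ → write _, move R, go to S
S | __[_]10   read _ → write _, move R, go to S
S | ___[1]0   read 1 → write 0, move S, go to P
P | ___[0]0   read 0 → write _, move L, go to R
R | __[_]_0   read _ → write 0, move S, go to Q
Q | __[0]_0   read 0 → write _, move L, go to S
S | _[_]__0   read _ → write _, move R, go to S
S | __[_]_0   read _ → write _, move R, go to S
S | ___[_]0   read _ → write _, move R, go to S
S | ____[0]
Cell 0 holds _ when M halts.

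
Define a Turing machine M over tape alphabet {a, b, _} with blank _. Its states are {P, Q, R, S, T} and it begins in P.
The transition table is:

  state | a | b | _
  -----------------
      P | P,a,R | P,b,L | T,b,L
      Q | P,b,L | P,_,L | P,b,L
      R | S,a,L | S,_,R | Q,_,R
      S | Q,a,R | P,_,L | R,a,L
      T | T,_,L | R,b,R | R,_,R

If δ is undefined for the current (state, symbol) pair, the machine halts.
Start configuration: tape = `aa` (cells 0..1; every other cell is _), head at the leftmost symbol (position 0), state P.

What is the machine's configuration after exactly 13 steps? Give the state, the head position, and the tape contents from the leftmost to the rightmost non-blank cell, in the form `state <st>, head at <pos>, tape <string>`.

P | _[a]a_   read a → write a, move R, go to P
P | _a[a]_   read a → write a, move R, go to P
P | _aa[_]   read _ → write b, move L, go to T
T | _a[a]b   read a → write _, move L, go to T
T | _[a]_b   read a → write _, move L, go to T
T | [_]__b   read _ → write _, move R, go to R
R | _[_]_b   read _ → write _, move R, go to Q
Q | __[_]b   read _ → write b, move L, go to P
P | _[_]bb   read _ → write b, move L, go to T
T | [_]bbb   read _ → write _, move R, go to R
R | _[b]bb   read b → write _, move R, go to S
S | __[b]b   read b → write _, move L, go to P
P | _[_]_b   read _ → write b, move L, go to T
T | [_]b_b
After 13 steps: state T, head at -1, tape b_b.

state T, head at -1, tape b_b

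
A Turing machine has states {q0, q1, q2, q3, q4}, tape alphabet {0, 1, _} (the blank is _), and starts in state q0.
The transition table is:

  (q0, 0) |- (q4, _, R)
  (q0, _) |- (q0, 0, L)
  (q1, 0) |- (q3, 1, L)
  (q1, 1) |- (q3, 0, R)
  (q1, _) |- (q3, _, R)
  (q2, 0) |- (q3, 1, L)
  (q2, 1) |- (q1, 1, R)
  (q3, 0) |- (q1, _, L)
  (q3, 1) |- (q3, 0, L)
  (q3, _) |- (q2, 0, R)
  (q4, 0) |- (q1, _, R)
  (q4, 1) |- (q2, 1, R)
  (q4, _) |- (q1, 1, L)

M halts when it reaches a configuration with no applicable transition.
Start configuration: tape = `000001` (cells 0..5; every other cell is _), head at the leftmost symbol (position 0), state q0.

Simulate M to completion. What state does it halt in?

state=q0 head=0 tape=[0]00001___   (q0,0)→(q4,_,R)
state=q4 head=1 tape=_[0]0001___   (q4,0)→(q1,_,R)
state=q1 head=2 tape=__[0]001___   (q1,0)→(q3,1,L)
state=q3 head=1 tape=_[_]1001___   (q3,_)→(q2,0,R)
state=q2 head=2 tape=_0[1]001___   (q2,1)→(q1,1,R)
state=q1 head=3 tape=_01[0]01___   (q1,0)→(q3,1,L)
state=q3 head=2 tape=_0[1]101___   (q3,1)→(q3,0,L)
state=q3 head=1 tape=_[0]0101___   (q3,0)→(q1,_,L)
state=q1 head=0 tape=[_]_0101___   (q1,_)→(q3,_,R)
state=q3 head=1 tape=_[_]0101___   (q3,_)→(q2,0,R)
state=q2 head=2 tape=_0[0]101___   (q2,0)→(q3,1,L)
state=q3 head=1 tape=_[0]1101___   (q3,0)→(q1,_,L)
state=q1 head=0 tape=[_]_1101___   (q1,_)→(q3,_,R)
state=q3 head=1 tape=_[_]1101___   (q3,_)→(q2,0,R)
state=q2 head=2 tape=_0[1]101___   (q2,1)→(q1,1,R)
state=q1 head=3 tape=_01[1]01___   (q1,1)→(q3,0,R)
state=q3 head=4 tape=_010[0]1___   (q3,0)→(q1,_,L)
state=q1 head=3 tape=_01[0]_1___   (q1,0)→(q3,1,L)
state=q3 head=2 tape=_0[1]1_1___   (q3,1)→(q3,0,L)
state=q3 head=1 tape=_[0]01_1___   (q3,0)→(q1,_,L)
state=q1 head=0 tape=[_]_01_1___   (q1,_)→(q3,_,R)
state=q3 head=1 tape=_[_]01_1___   (q3,_)→(q2,0,R)
state=q2 head=2 tape=_0[0]1_1___   (q2,0)→(q3,1,L)
state=q3 head=1 tape=_[0]11_1___   (q3,0)→(q1,_,L)
state=q1 head=0 tape=[_]_11_1___   (q1,_)→(q3,_,R)
state=q3 head=1 tape=_[_]11_1___   (q3,_)→(q2,0,R)
state=q2 head=2 tape=_0[1]1_1___   (q2,1)→(q1,1,R)
state=q1 head=3 tape=_01[1]_1___   (q1,1)→(q3,0,R)
state=q3 head=4 tape=_010[_]1___   (q3,_)→(q2,0,R)
state=q2 head=5 tape=_0100[1]___   (q2,1)→(q1,1,R)
state=q1 head=6 tape=_01001[_]__   (q1,_)→(q3,_,R)
state=q3 head=7 tape=_01001_[_]_   (q3,_)→(q2,0,R)
state=q2 head=8 tape=_01001_0[_]
No transition is defined for (q2, _); M halts in state q2.

q2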